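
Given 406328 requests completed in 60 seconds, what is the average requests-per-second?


Formula: throughput = requests / seconds
throughput = 406328 / 60
throughput = 6772.13 requests/second

6772.13 requests/second


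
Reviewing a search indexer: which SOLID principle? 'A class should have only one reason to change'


This describes the Single Responsibility Principle (SRP)

Single Responsibility Principle (SRP)


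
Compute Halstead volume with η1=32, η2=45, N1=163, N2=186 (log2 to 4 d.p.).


Formula: V = N * log2(η), where N = N1 + N2 and η = η1 + η2
η = 32 + 45 = 77
N = 163 + 186 = 349
log2(77) ≈ 6.2668
V = 349 * 6.2668 = 2187.11

2187.11


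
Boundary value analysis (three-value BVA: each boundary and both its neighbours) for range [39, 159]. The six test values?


Range: [39, 159]
Boundaries: just below min, min, min+1, max-1, max, just above max
Values: [38, 39, 40, 158, 159, 160]

[38, 39, 40, 158, 159, 160]


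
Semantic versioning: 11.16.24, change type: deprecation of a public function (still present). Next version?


Current: 11.16.24
Change category: 'deprecation of a public function (still present)' → minor bump
SemVer rule: minor bump → increment MINOR, reset PATCH to 0 (MAJOR unchanged)
New: 11.17.0

11.17.0


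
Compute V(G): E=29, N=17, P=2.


Formula: V(G) = E - N + 2P
V(G) = 29 - 17 + 2*2
V(G) = 12 + 4
V(G) = 16

16


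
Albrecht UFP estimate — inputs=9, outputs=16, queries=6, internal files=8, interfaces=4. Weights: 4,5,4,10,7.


UFP = EI*4 + EO*5 + EQ*4 + ILF*10 + EIF*7
UFP = 9*4 + 16*5 + 6*4 + 8*10 + 4*7
UFP = 36 + 80 + 24 + 80 + 28
UFP = 248

248


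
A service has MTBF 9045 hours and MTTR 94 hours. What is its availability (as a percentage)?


Availability = MTBF / (MTBF + MTTR)
Availability = 9045 / (9045 + 94)
Availability = 9045 / 9139
Availability = 98.9714%

98.9714%


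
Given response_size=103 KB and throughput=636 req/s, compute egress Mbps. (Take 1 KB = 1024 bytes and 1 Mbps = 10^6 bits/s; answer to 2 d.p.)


Formula: Mbps = payload_bytes * RPS * 8 / 1e6
Payload per request = 103 KB = 103 * 1024 = 105472 bytes
Total bytes/sec = 105472 * 636 = 67080192
Total bits/sec = 67080192 * 8 = 536641536
Mbps = 536641536 / 1e6 = 536.64

536.64 Mbps


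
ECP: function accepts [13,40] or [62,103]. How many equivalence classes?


Valid ranges: [13,40] and [62,103]
Class 1: x < 13 — invalid
Class 2: 13 ≤ x ≤ 40 — valid
Class 3: 40 < x < 62 — invalid (gap between ranges)
Class 4: 62 ≤ x ≤ 103 — valid
Class 5: x > 103 — invalid
Total equivalence classes: 5

5 equivalence classes


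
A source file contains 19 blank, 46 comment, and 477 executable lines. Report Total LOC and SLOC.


Total LOC = blank + comment + code
Total LOC = 19 + 46 + 477 = 542
SLOC (source only) = code = 477

Total LOC: 542, SLOC: 477


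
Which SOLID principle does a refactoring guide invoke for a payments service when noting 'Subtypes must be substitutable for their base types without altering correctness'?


This describes the Liskov Substitution Principle (LSP)

Liskov Substitution Principle (LSP)


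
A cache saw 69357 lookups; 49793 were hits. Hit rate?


Formula: hit rate = hits / (hits + misses) * 100
hit rate = 49793 / (49793 + 19564) * 100
hit rate = 49793 / 69357 * 100
hit rate = 71.79%

71.79%


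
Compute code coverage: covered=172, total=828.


Coverage = covered / total * 100
Coverage = 172 / 828 * 100
Coverage = 20.77%

20.77%


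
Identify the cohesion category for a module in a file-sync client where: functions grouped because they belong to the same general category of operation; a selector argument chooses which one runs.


Reasoning: Grouped by category of activity, not by data or sequence
Type: Logical cohesion

Logical cohesion


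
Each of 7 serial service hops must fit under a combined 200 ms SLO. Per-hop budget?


Formula: per_stage = total_budget / stages
per_stage = 200 / 7
per_stage = 28.57 ms

28.57 ms


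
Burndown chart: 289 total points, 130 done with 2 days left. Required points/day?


Formula: Required rate = Remaining points / Days left
Remaining = 289 - 130 = 159 points
Required rate = 159 / 2 = 79.5 points/day

79.5 points/day


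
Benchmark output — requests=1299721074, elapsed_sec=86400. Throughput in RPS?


Formula: throughput = requests / seconds
throughput = 1299721074 / 86400
throughput = 15043.07 requests/second

15043.07 requests/second


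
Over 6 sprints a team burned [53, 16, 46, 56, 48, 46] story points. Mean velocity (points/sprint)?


Formula: Avg velocity = Total points / Number of sprints
Points: [53, 16, 46, 56, 48, 46]
Sum = 53 + 16 + 46 + 56 + 48 + 46 = 265
Avg velocity = 265 / 6 = 44.17 points/sprint

44.17 points/sprint


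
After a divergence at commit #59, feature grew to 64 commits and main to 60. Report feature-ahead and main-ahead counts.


Common ancestor: commit #59
feature commits after divergence: 64 - 59 = 5
main commits after divergence: 60 - 59 = 1
feature is 5 commits ahead of main
main is 1 commits ahead of feature

feature ahead: 5, main ahead: 1


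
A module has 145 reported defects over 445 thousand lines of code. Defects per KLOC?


Defect density = defects / KLOC
Defect density = 145 / 445
Defect density = 0.326 defects/KLOC

0.326 defects/KLOC


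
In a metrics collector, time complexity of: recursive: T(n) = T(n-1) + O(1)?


Reasoning: linear recursion with constant work per frame
Complexity: O(n)

O(n)


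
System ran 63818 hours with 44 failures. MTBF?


Formula: MTBF = Total operating time / Number of failures
MTBF = 63818 / 44
MTBF = 1450.41 hours

1450.41 hours


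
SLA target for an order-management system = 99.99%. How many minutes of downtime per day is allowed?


Formula: allowed downtime = period * (100 - SLA) / 100
Period (day) = 1440 minutes
Unavailability fraction = (100 - 99.99) / 100
Allowed downtime = 1440 * (100 - 99.99) / 100
Allowed downtime = 0.144 minutes

0.144 minutes


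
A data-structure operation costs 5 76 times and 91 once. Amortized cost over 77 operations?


Formula: Amortized cost = Total cost / Operations
Total cost = (76 * 5) + (1 * 91)
Total cost = 380 + 91 = 471
Amortized = 471 / 77 = 6.1169

6.1169


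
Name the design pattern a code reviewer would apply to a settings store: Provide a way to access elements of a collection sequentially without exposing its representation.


This matches the Iterator pattern

Iterator


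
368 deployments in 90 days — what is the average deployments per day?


Formula: deployments per day = releases / days
= 368 / 90
= 4.089 deploys/day
(equivalently, 28.62 deploys/week)

4.089 deploys/day


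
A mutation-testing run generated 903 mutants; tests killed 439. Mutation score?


Mutation score = killed / total * 100
Mutation score = 439 / 903 * 100
Mutation score = 48.62%

48.62%


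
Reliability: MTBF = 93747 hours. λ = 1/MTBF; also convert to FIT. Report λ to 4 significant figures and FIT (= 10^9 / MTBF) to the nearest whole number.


Formula: λ = 1 / MTBF; FIT = λ × 1e9 = 1e9 / MTBF
λ = 1 / 93747 ≈ 1.067e-05 failures/hour
FIT = 1e9 / 93747 ≈ 10667 failures per 1e9 hours (nearest whole number)

λ = 1.067e-05 /h, FIT = 10667


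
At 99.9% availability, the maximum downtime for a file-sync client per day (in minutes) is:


Formula: allowed downtime = period * (100 - SLA) / 100
Period (day) = 1440 minutes
Unavailability fraction = (100 - 99.9) / 100
Allowed downtime = 1440 * (100 - 99.9) / 100
Allowed downtime = 1.44 minutes

1.44 minutes


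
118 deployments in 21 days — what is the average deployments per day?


Formula: deployments per day = releases / days
= 118 / 21
= 5.619 deploys/day
(equivalently, 39.33 deploys/week)

5.619 deploys/day


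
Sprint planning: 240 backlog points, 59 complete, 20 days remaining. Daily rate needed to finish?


Formula: Required rate = Remaining points / Days left
Remaining = 240 - 59 = 181 points
Required rate = 181 / 20 = 9.05 points/day

9.05 points/day


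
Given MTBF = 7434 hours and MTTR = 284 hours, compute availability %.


Availability = MTBF / (MTBF + MTTR)
Availability = 7434 / (7434 + 284)
Availability = 7434 / 7718
Availability = 96.3203%

96.3203%


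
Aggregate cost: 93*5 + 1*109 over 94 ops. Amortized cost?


Formula: Amortized cost = Total cost / Operations
Total cost = (93 * 5) + (1 * 109)
Total cost = 465 + 109 = 574
Amortized = 574 / 94 = 6.1064

6.1064


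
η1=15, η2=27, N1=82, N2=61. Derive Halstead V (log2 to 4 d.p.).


Formula: V = N * log2(η), where N = N1 + N2 and η = η1 + η2
η = 15 + 27 = 42
N = 82 + 61 = 143
log2(42) ≈ 5.3923
V = 143 * 5.3923 = 771.10

771.10


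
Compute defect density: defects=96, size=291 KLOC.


Defect density = defects / KLOC
Defect density = 96 / 291
Defect density = 0.33 defects/KLOC

0.33 defects/KLOC


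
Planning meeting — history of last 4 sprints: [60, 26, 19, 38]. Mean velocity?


Formula: Avg velocity = Total points / Number of sprints
Points: [60, 26, 19, 38]
Sum = 60 + 26 + 19 + 38 = 143
Avg velocity = 143 / 4 = 35.75 points/sprint

35.75 points/sprint


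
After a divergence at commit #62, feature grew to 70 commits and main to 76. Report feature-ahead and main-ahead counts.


Common ancestor: commit #62
feature commits after divergence: 70 - 62 = 8
main commits after divergence: 76 - 62 = 14
feature is 8 commits ahead of main
main is 14 commits ahead of feature

feature ahead: 8, main ahead: 14


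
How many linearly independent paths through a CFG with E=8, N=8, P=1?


Formula: V(G) = E - N + 2P
V(G) = 8 - 8 + 2*1
V(G) = 0 + 2
V(G) = 2

2


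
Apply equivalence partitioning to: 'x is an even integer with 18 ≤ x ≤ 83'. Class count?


Constraint: even integers in [18, 83]
Class 1: x < 18 — out-of-range invalid
Class 2: x in [18,83] but odd — wrong type invalid
Class 3: x in [18,83] and even — valid
Class 4: x > 83 — out-of-range invalid
Total equivalence classes: 4

4 equivalence classes


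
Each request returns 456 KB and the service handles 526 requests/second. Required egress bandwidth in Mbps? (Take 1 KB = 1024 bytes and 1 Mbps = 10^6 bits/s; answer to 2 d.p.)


Formula: Mbps = payload_bytes * RPS * 8 / 1e6
Payload per request = 456 KB = 456 * 1024 = 466944 bytes
Total bytes/sec = 466944 * 526 = 245612544
Total bits/sec = 245612544 * 8 = 1964900352
Mbps = 1964900352 / 1e6 = 1964.9

1964.9 Mbps


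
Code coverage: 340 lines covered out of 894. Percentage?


Coverage = covered / total * 100
Coverage = 340 / 894 * 100
Coverage = 38.03%

38.03%


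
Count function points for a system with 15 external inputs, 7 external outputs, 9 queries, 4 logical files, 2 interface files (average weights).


UFP = EI*4 + EO*5 + EQ*4 + ILF*10 + EIF*7
UFP = 15*4 + 7*5 + 9*4 + 4*10 + 2*7
UFP = 60 + 35 + 36 + 40 + 14
UFP = 185

185


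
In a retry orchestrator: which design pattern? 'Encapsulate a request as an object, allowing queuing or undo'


This matches the Command pattern

Command


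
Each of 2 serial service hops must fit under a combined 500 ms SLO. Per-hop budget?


Formula: per_stage = total_budget / stages
per_stage = 500 / 2
per_stage = 250.0 ms

250.0 ms


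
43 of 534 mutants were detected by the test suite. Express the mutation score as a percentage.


Mutation score = killed / total * 100
Mutation score = 43 / 534 * 100
Mutation score = 8.05%

8.05%


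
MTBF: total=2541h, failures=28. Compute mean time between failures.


Formula: MTBF = Total operating time / Number of failures
MTBF = 2541 / 28
MTBF = 90.75 hours

90.75 hours


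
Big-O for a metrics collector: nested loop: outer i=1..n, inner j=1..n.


Reasoning: n iterations times n iterations
Complexity: O(n^2)

O(n^2)


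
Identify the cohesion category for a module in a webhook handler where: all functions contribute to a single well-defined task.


Reasoning: Best: single purpose
Type: Functional cohesion

Functional cohesion


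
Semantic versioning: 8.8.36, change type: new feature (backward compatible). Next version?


Current: 8.8.36
Change category: 'new feature (backward compatible)' → minor bump
SemVer rule: minor bump → increment MINOR, reset PATCH to 0 (MAJOR unchanged)
New: 8.9.0

8.9.0


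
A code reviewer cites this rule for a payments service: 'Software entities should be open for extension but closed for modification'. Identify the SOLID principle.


This describes the Open/Closed Principle (OCP)

Open/Closed Principle (OCP)


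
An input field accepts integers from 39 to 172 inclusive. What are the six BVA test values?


Range: [39, 172]
Boundaries: just below min, min, min+1, max-1, max, just above max
Values: [38, 39, 40, 171, 172, 173]

[38, 39, 40, 171, 172, 173]


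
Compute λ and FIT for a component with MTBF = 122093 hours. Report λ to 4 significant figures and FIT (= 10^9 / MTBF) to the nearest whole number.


Formula: λ = 1 / MTBF; FIT = λ × 1e9 = 1e9 / MTBF
λ = 1 / 122093 ≈ 8.190e-06 failures/hour
FIT = 1e9 / 122093 ≈ 8190 failures per 1e9 hours (nearest whole number)

λ = 8.190e-06 /h, FIT = 8190


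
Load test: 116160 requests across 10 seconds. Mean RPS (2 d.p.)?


Formula: throughput = requests / seconds
throughput = 116160 / 10
throughput = 11616.0 requests/second

11616.0 requests/second


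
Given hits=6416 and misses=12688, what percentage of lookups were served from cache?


Formula: hit rate = hits / (hits + misses) * 100
hit rate = 6416 / (6416 + 12688) * 100
hit rate = 6416 / 19104 * 100
hit rate = 33.58%

33.58%


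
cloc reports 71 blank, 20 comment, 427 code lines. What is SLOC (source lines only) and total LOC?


Total LOC = blank + comment + code
Total LOC = 71 + 20 + 427 = 518
SLOC (source only) = code = 427

Total LOC: 518, SLOC: 427


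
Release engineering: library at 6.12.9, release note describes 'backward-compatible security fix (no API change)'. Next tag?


Current: 6.12.9
Change category: 'backward-compatible security fix (no API change)' → patch bump
SemVer rule: patch bump → increment PATCH (MAJOR and MINOR unchanged)
New: 6.12.10

6.12.10


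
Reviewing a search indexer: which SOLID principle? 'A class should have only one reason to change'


This describes the Single Responsibility Principle (SRP)

Single Responsibility Principle (SRP)


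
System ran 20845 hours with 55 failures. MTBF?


Formula: MTBF = Total operating time / Number of failures
MTBF = 20845 / 55
MTBF = 379.0 hours

379.0 hours


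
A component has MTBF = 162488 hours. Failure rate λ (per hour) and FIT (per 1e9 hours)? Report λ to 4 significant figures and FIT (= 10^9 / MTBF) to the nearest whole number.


Formula: λ = 1 / MTBF; FIT = λ × 1e9 = 1e9 / MTBF
λ = 1 / 162488 ≈ 6.154e-06 failures/hour
FIT = 1e9 / 162488 ≈ 6154 failures per 1e9 hours (nearest whole number)

λ = 6.154e-06 /h, FIT = 6154


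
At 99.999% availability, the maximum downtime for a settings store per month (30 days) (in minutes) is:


Formula: allowed downtime = period * (100 - SLA) / 100
Period (month (30 days)) = 43200 minutes
Unavailability fraction = (100 - 99.999) / 100
Allowed downtime = 43200 * (100 - 99.999) / 100
Allowed downtime = 0.432 minutes

0.432 minutes


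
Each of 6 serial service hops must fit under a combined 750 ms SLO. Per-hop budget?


Formula: per_stage = total_budget / stages
per_stage = 750 / 6
per_stage = 125.0 ms

125.0 ms


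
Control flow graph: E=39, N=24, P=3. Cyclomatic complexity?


Formula: V(G) = E - N + 2P
V(G) = 39 - 24 + 2*3
V(G) = 15 + 6
V(G) = 21

21


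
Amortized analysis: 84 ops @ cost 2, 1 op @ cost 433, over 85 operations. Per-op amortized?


Formula: Amortized cost = Total cost / Operations
Total cost = (84 * 2) + (1 * 433)
Total cost = 168 + 433 = 601
Amortized = 601 / 85 = 7.0706

7.0706


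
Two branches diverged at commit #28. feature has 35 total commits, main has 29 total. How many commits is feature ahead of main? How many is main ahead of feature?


Common ancestor: commit #28
feature commits after divergence: 35 - 28 = 7
main commits after divergence: 29 - 28 = 1
feature is 7 commits ahead of main
main is 1 commits ahead of feature

feature ahead: 7, main ahead: 1


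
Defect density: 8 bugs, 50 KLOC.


Defect density = defects / KLOC
Defect density = 8 / 50
Defect density = 0.16 defects/KLOC

0.16 defects/KLOC


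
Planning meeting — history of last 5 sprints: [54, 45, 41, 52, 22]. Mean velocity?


Formula: Avg velocity = Total points / Number of sprints
Points: [54, 45, 41, 52, 22]
Sum = 54 + 45 + 41 + 52 + 22 = 214
Avg velocity = 214 / 5 = 42.8 points/sprint

42.8 points/sprint


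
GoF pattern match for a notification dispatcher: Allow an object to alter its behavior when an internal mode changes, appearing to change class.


This matches the State pattern

State


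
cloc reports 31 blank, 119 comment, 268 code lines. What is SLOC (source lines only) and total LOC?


Total LOC = blank + comment + code
Total LOC = 31 + 119 + 268 = 418
SLOC (source only) = code = 268

Total LOC: 418, SLOC: 268


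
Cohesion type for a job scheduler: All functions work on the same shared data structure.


Reasoning: Functions share data
Type: Communicational cohesion

Communicational cohesion


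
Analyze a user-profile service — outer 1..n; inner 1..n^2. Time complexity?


Reasoning: n times n^2
Complexity: O(n^3)

O(n^3)


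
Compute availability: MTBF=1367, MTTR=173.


Availability = MTBF / (MTBF + MTTR)
Availability = 1367 / (1367 + 173)
Availability = 1367 / 1540
Availability = 88.7662%

88.7662%


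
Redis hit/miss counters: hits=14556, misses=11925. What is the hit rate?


Formula: hit rate = hits / (hits + misses) * 100
hit rate = 14556 / (14556 + 11925) * 100
hit rate = 14556 / 26481 * 100
hit rate = 54.97%

54.97%


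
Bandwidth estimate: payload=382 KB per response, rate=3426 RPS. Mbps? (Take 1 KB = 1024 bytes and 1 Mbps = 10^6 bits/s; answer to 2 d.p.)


Formula: Mbps = payload_bytes * RPS * 8 / 1e6
Payload per request = 382 KB = 382 * 1024 = 391168 bytes
Total bytes/sec = 391168 * 3426 = 1340141568
Total bits/sec = 1340141568 * 8 = 10721132544
Mbps = 10721132544 / 1e6 = 10721.13

10721.13 Mbps


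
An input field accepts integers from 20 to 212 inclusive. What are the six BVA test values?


Range: [20, 212]
Boundaries: just below min, min, min+1, max-1, max, just above max
Values: [19, 20, 21, 211, 212, 213]

[19, 20, 21, 211, 212, 213]


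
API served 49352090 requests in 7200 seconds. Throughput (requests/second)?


Formula: throughput = requests / seconds
throughput = 49352090 / 7200
throughput = 6854.46 requests/second

6854.46 requests/second


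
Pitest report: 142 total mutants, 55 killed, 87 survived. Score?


Mutation score = killed / total * 100
Mutation score = 55 / 142 * 100
Mutation score = 38.73%

38.73%


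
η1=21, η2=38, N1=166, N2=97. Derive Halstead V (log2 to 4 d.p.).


Formula: V = N * log2(η), where N = N1 + N2 and η = η1 + η2
η = 21 + 38 = 59
N = 166 + 97 = 263
log2(59) ≈ 5.8826
V = 263 * 5.8826 = 1547.12

1547.12


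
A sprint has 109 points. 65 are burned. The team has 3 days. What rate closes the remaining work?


Formula: Required rate = Remaining points / Days left
Remaining = 109 - 65 = 44 points
Required rate = 44 / 3 = 14.67 points/day

14.67 points/day


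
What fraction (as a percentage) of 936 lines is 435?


Coverage = covered / total * 100
Coverage = 435 / 936 * 100
Coverage = 46.47%

46.47%


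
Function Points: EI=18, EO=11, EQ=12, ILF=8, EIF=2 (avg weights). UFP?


UFP = EI*4 + EO*5 + EQ*4 + ILF*10 + EIF*7
UFP = 18*4 + 11*5 + 12*4 + 8*10 + 2*7
UFP = 72 + 55 + 48 + 80 + 14
UFP = 269

269


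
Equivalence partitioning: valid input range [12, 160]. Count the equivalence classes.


Valid range: [12, 160]
Class 1: x < 12 — invalid
Class 2: 12 ≤ x ≤ 160 — valid
Class 3: x > 160 — invalid
Total equivalence classes: 3

3 equivalence classes


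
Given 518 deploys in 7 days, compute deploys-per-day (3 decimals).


Formula: deployments per day = releases / days
= 518 / 7
= 74.0 deploys/day
(equivalently, 518.0 deploys/week)

74.0 deploys/day


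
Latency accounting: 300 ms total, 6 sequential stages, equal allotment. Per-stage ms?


Formula: per_stage = total_budget / stages
per_stage = 300 / 6
per_stage = 50.0 ms

50.0 ms


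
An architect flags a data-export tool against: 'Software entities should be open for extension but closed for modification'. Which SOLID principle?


This describes the Open/Closed Principle (OCP)

Open/Closed Principle (OCP)


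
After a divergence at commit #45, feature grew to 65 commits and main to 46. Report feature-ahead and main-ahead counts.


Common ancestor: commit #45
feature commits after divergence: 65 - 45 = 20
main commits after divergence: 46 - 45 = 1
feature is 20 commits ahead of main
main is 1 commits ahead of feature

feature ahead: 20, main ahead: 1


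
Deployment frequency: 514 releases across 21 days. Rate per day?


Formula: deployments per day = releases / days
= 514 / 21
= 24.476 deploys/day
(equivalently, 171.33 deploys/week)

24.476 deploys/day


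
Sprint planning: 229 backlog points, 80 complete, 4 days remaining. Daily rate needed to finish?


Formula: Required rate = Remaining points / Days left
Remaining = 229 - 80 = 149 points
Required rate = 149 / 4 = 37.25 points/day

37.25 points/day


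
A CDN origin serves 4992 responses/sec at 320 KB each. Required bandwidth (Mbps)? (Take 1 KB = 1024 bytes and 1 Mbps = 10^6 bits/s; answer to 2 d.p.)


Formula: Mbps = payload_bytes * RPS * 8 / 1e6
Payload per request = 320 KB = 320 * 1024 = 327680 bytes
Total bytes/sec = 327680 * 4992 = 1635778560
Total bits/sec = 1635778560 * 8 = 13086228480
Mbps = 13086228480 / 1e6 = 13086.23

13086.23 Mbps


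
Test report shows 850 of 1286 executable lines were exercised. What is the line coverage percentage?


Coverage = covered / total * 100
Coverage = 850 / 1286 * 100
Coverage = 66.1%

66.1%


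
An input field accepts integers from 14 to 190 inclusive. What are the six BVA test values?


Range: [14, 190]
Boundaries: just below min, min, min+1, max-1, max, just above max
Values: [13, 14, 15, 189, 190, 191]

[13, 14, 15, 189, 190, 191]


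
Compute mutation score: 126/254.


Mutation score = killed / total * 100
Mutation score = 126 / 254 * 100
Mutation score = 49.61%

49.61%


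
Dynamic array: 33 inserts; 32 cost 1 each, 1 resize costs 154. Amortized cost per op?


Formula: Amortized cost = Total cost / Operations
Total cost = (32 * 1) + (1 * 154)
Total cost = 32 + 154 = 186
Amortized = 186 / 33 = 5.6364

5.6364


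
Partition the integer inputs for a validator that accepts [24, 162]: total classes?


Valid range: [24, 162]
Class 1: x < 24 — invalid
Class 2: 24 ≤ x ≤ 162 — valid
Class 3: x > 162 — invalid
Total equivalence classes: 3

3 equivalence classes


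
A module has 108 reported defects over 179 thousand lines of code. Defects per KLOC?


Defect density = defects / KLOC
Defect density = 108 / 179
Defect density = 0.603 defects/KLOC

0.603 defects/KLOC


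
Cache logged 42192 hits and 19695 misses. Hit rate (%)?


Formula: hit rate = hits / (hits + misses) * 100
hit rate = 42192 / (42192 + 19695) * 100
hit rate = 42192 / 61887 * 100
hit rate = 68.18%

68.18%


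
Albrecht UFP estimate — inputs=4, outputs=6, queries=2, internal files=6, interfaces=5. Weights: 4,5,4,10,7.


UFP = EI*4 + EO*5 + EQ*4 + ILF*10 + EIF*7
UFP = 4*4 + 6*5 + 2*4 + 6*10 + 5*7
UFP = 16 + 30 + 8 + 60 + 35
UFP = 149

149


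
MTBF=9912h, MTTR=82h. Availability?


Availability = MTBF / (MTBF + MTTR)
Availability = 9912 / (9912 + 82)
Availability = 9912 / 9994
Availability = 99.1795%

99.1795%


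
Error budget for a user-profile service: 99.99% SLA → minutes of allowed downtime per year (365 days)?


Formula: allowed downtime = period * (100 - SLA) / 100
Period (year (365 days)) = 525600 minutes
Unavailability fraction = (100 - 99.99) / 100
Allowed downtime = 525600 * (100 - 99.99) / 100
Allowed downtime = 52.56 minutes

52.56 minutes


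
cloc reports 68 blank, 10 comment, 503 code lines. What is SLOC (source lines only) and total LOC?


Total LOC = blank + comment + code
Total LOC = 68 + 10 + 503 = 581
SLOC (source only) = code = 503

Total LOC: 581, SLOC: 503


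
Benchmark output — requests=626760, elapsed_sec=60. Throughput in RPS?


Formula: throughput = requests / seconds
throughput = 626760 / 60
throughput = 10446.0 requests/second

10446.0 requests/second


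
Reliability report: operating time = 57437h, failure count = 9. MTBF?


Formula: MTBF = Total operating time / Number of failures
MTBF = 57437 / 9
MTBF = 6381.89 hours

6381.89 hours


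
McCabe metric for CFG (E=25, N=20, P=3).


Formula: V(G) = E - N + 2P
V(G) = 25 - 20 + 2*3
V(G) = 5 + 6
V(G) = 11

11


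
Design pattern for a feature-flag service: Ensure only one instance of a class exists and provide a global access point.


This matches the Singleton pattern

Singleton


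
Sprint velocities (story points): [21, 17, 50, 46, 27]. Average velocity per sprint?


Formula: Avg velocity = Total points / Number of sprints
Points: [21, 17, 50, 46, 27]
Sum = 21 + 17 + 50 + 46 + 27 = 161
Avg velocity = 161 / 5 = 32.2 points/sprint

32.2 points/sprint


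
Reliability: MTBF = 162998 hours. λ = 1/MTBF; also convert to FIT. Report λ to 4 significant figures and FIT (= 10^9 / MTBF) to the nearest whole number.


Formula: λ = 1 / MTBF; FIT = λ × 1e9 = 1e9 / MTBF
λ = 1 / 162998 ≈ 6.135e-06 failures/hour
FIT = 1e9 / 162998 ≈ 6135 failures per 1e9 hours (nearest whole number)

λ = 6.135e-06 /h, FIT = 6135


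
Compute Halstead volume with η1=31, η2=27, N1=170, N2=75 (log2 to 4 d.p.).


Formula: V = N * log2(η), where N = N1 + N2 and η = η1 + η2
η = 31 + 27 = 58
N = 170 + 75 = 245
log2(58) ≈ 5.8580
V = 245 * 5.8580 = 1435.21

1435.21


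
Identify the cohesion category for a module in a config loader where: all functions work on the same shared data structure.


Reasoning: Functions share data
Type: Communicational cohesion

Communicational cohesion


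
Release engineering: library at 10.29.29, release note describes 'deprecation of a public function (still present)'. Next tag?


Current: 10.29.29
Change category: 'deprecation of a public function (still present)' → minor bump
SemVer rule: minor bump → increment MINOR, reset PATCH to 0 (MAJOR unchanged)
New: 10.30.0

10.30.0


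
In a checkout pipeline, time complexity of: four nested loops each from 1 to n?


Reasoning: four levels of nesting
Complexity: O(n^4)

O(n^4)


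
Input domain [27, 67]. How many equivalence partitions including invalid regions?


Valid range: [27, 67]
Class 1: x < 27 — invalid
Class 2: 27 ≤ x ≤ 67 — valid
Class 3: x > 67 — invalid
Total equivalence classes: 3

3 equivalence classes


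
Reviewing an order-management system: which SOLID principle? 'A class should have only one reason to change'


This describes the Single Responsibility Principle (SRP)

Single Responsibility Principle (SRP)


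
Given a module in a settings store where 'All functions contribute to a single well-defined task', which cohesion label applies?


Reasoning: Best: single purpose
Type: Functional cohesion

Functional cohesion


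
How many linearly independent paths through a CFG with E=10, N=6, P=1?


Formula: V(G) = E - N + 2P
V(G) = 10 - 6 + 2*1
V(G) = 4 + 2
V(G) = 6

6


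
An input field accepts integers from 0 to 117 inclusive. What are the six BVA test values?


Range: [0, 117]
Boundaries: just below min, min, min+1, max-1, max, just above max
Values: [-1, 0, 1, 116, 117, 118]

[-1, 0, 1, 116, 117, 118]


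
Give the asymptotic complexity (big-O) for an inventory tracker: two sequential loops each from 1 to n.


Reasoning: sequential dominates: O(n) + O(n) = O(n)
Complexity: O(n)

O(n)


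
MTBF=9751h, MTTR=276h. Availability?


Availability = MTBF / (MTBF + MTTR)
Availability = 9751 / (9751 + 276)
Availability = 9751 / 10027
Availability = 97.2474%

97.2474%


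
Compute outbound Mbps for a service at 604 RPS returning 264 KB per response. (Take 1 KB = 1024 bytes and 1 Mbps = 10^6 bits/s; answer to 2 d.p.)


Formula: Mbps = payload_bytes * RPS * 8 / 1e6
Payload per request = 264 KB = 264 * 1024 = 270336 bytes
Total bytes/sec = 270336 * 604 = 163282944
Total bits/sec = 163282944 * 8 = 1306263552
Mbps = 1306263552 / 1e6 = 1306.26

1306.26 Mbps


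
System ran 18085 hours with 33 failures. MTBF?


Formula: MTBF = Total operating time / Number of failures
MTBF = 18085 / 33
MTBF = 548.03 hours

548.03 hours


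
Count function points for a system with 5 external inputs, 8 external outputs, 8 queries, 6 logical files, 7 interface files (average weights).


UFP = EI*4 + EO*5 + EQ*4 + ILF*10 + EIF*7
UFP = 5*4 + 8*5 + 8*4 + 6*10 + 7*7
UFP = 20 + 40 + 32 + 60 + 49
UFP = 201

201


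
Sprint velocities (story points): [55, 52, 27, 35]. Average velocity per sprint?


Formula: Avg velocity = Total points / Number of sprints
Points: [55, 52, 27, 35]
Sum = 55 + 52 + 27 + 35 = 169
Avg velocity = 169 / 4 = 42.25 points/sprint

42.25 points/sprint


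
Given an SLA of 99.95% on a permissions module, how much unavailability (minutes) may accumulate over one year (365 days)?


Formula: allowed downtime = period * (100 - SLA) / 100
Period (year (365 days)) = 525600 minutes
Unavailability fraction = (100 - 99.95) / 100
Allowed downtime = 525600 * (100 - 99.95) / 100
Allowed downtime = 262.8 minutes

262.8 minutes


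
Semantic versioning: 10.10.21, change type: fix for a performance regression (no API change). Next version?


Current: 10.10.21
Change category: 'fix for a performance regression (no API change)' → patch bump
SemVer rule: patch bump → increment PATCH (MAJOR and MINOR unchanged)
New: 10.10.22

10.10.22


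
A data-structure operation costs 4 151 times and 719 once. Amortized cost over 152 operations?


Formula: Amortized cost = Total cost / Operations
Total cost = (151 * 4) + (1 * 719)
Total cost = 604 + 719 = 1323
Amortized = 1323 / 152 = 8.7039

8.7039


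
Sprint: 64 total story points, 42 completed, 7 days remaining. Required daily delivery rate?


Formula: Required rate = Remaining points / Days left
Remaining = 64 - 42 = 22 points
Required rate = 22 / 7 = 3.14 points/day

3.14 points/day


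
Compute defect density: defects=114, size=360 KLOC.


Defect density = defects / KLOC
Defect density = 114 / 360
Defect density = 0.317 defects/KLOC

0.317 defects/KLOC


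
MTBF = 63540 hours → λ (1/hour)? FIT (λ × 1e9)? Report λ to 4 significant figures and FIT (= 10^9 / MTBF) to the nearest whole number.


Formula: λ = 1 / MTBF; FIT = λ × 1e9 = 1e9 / MTBF
λ = 1 / 63540 ≈ 1.574e-05 failures/hour
FIT = 1e9 / 63540 ≈ 15738 failures per 1e9 hours (nearest whole number)

λ = 1.574e-05 /h, FIT = 15738


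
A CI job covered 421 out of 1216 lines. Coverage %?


Coverage = covered / total * 100
Coverage = 421 / 1216 * 100
Coverage = 34.62%

34.62%


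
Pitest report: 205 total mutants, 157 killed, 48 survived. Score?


Mutation score = killed / total * 100
Mutation score = 157 / 205 * 100
Mutation score = 76.59%

76.59%


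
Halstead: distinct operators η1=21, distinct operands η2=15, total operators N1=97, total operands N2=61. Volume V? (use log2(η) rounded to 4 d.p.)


Formula: V = N * log2(η), where N = N1 + N2 and η = η1 + η2
η = 21 + 15 = 36
N = 97 + 61 = 158
log2(36) ≈ 5.1699
V = 158 * 5.1699 = 816.84

816.84


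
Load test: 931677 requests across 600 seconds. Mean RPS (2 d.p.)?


Formula: throughput = requests / seconds
throughput = 931677 / 600
throughput = 1552.8 requests/second

1552.8 requests/second


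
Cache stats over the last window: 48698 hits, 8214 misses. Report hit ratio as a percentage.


Formula: hit rate = hits / (hits + misses) * 100
hit rate = 48698 / (48698 + 8214) * 100
hit rate = 48698 / 56912 * 100
hit rate = 85.57%

85.57%


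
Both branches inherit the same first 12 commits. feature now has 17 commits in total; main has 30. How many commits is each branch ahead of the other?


Common ancestor: commit #12
feature commits after divergence: 17 - 12 = 5
main commits after divergence: 30 - 12 = 18
feature is 5 commits ahead of main
main is 18 commits ahead of feature

feature ahead: 5, main ahead: 18


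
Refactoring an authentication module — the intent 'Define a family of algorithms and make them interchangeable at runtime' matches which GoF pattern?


This matches the Strategy pattern

Strategy


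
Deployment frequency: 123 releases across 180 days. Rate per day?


Formula: deployments per day = releases / days
= 123 / 180
= 0.683 deploys/day
(equivalently, 4.78 deploys/week)

0.683 deploys/day


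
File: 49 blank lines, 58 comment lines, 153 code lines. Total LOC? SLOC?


Total LOC = blank + comment + code
Total LOC = 49 + 58 + 153 = 260
SLOC (source only) = code = 153

Total LOC: 260, SLOC: 153


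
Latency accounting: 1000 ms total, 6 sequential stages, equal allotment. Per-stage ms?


Formula: per_stage = total_budget / stages
per_stage = 1000 / 6
per_stage = 166.67 ms

166.67 ms


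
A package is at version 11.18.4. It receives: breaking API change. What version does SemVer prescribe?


Current: 11.18.4
Change category: 'breaking API change' → major bump
SemVer rule: major bump → increment MAJOR, reset MINOR and PATCH to 0
New: 12.0.0

12.0.0


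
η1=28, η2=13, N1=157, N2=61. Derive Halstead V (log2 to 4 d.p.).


Formula: V = N * log2(η), where N = N1 + N2 and η = η1 + η2
η = 28 + 13 = 41
N = 157 + 61 = 218
log2(41) ≈ 5.3576
V = 218 * 5.3576 = 1167.96

1167.96


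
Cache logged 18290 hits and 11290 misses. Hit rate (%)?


Formula: hit rate = hits / (hits + misses) * 100
hit rate = 18290 / (18290 + 11290) * 100
hit rate = 18290 / 29580 * 100
hit rate = 61.83%

61.83%


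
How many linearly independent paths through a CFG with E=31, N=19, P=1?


Formula: V(G) = E - N + 2P
V(G) = 31 - 19 + 2*1
V(G) = 12 + 2
V(G) = 14

14


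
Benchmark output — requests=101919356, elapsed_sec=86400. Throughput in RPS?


Formula: throughput = requests / seconds
throughput = 101919356 / 86400
throughput = 1179.62 requests/second

1179.62 requests/second


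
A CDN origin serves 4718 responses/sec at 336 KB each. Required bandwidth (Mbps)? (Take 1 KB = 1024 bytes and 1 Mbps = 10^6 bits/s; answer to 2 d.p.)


Formula: Mbps = payload_bytes * RPS * 8 / 1e6
Payload per request = 336 KB = 336 * 1024 = 344064 bytes
Total bytes/sec = 344064 * 4718 = 1623293952
Total bits/sec = 1623293952 * 8 = 12986351616
Mbps = 12986351616 / 1e6 = 12986.35

12986.35 Mbps


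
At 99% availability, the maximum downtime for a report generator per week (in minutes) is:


Formula: allowed downtime = period * (100 - SLA) / 100
Period (week) = 10080 minutes
Unavailability fraction = (100 - 99.0) / 100
Allowed downtime = 10080 * (100 - 99.0) / 100
Allowed downtime = 100.8 minutes

100.8 minutes


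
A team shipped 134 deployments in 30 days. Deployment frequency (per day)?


Formula: deployments per day = releases / days
= 134 / 30
= 4.467 deploys/day
(equivalently, 31.27 deploys/week)

4.467 deploys/day


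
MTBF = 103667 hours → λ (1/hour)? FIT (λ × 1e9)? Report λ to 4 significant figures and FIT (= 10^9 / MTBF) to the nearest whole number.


Formula: λ = 1 / MTBF; FIT = λ × 1e9 = 1e9 / MTBF
λ = 1 / 103667 ≈ 9.646e-06 failures/hour
FIT = 1e9 / 103667 ≈ 9646 failures per 1e9 hours (nearest whole number)

λ = 9.646e-06 /h, FIT = 9646


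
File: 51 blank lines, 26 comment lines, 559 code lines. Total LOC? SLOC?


Total LOC = blank + comment + code
Total LOC = 51 + 26 + 559 = 636
SLOC (source only) = code = 559

Total LOC: 636, SLOC: 559


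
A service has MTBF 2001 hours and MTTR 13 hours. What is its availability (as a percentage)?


Availability = MTBF / (MTBF + MTTR)
Availability = 2001 / (2001 + 13)
Availability = 2001 / 2014
Availability = 99.3545%

99.3545%


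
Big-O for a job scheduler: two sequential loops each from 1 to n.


Reasoning: sequential dominates: O(n) + O(n) = O(n)
Complexity: O(n)

O(n)


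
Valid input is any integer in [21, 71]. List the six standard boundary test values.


Range: [21, 71]
Boundaries: just below min, min, min+1, max-1, max, just above max
Values: [20, 21, 22, 70, 71, 72]

[20, 21, 22, 70, 71, 72]


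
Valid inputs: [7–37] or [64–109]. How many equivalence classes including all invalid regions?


Valid ranges: [7,37] and [64,109]
Class 1: x < 7 — invalid
Class 2: 7 ≤ x ≤ 37 — valid
Class 3: 37 < x < 64 — invalid (gap between ranges)
Class 4: 64 ≤ x ≤ 109 — valid
Class 5: x > 109 — invalid
Total equivalence classes: 5

5 equivalence classes


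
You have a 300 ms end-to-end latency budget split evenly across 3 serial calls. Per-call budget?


Formula: per_stage = total_budget / stages
per_stage = 300 / 3
per_stage = 100.0 ms

100.0 ms


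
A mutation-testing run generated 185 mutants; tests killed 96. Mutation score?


Mutation score = killed / total * 100
Mutation score = 96 / 185 * 100
Mutation score = 51.89%

51.89%


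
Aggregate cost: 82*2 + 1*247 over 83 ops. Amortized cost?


Formula: Amortized cost = Total cost / Operations
Total cost = (82 * 2) + (1 * 247)
Total cost = 164 + 247 = 411
Amortized = 411 / 83 = 4.9518

4.9518


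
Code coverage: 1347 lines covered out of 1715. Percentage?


Coverage = covered / total * 100
Coverage = 1347 / 1715 * 100
Coverage = 78.54%

78.54%


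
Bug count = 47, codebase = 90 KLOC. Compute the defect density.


Defect density = defects / KLOC
Defect density = 47 / 90
Defect density = 0.522 defects/KLOC

0.522 defects/KLOC


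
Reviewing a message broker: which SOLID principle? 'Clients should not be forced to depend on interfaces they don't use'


This describes the Interface Segregation Principle (ISP)

Interface Segregation Principle (ISP)


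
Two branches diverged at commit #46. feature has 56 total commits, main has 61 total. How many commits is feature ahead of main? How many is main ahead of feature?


Common ancestor: commit #46
feature commits after divergence: 56 - 46 = 10
main commits after divergence: 61 - 46 = 15
feature is 10 commits ahead of main
main is 15 commits ahead of feature

feature ahead: 10, main ahead: 15


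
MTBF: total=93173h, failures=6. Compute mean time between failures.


Formula: MTBF = Total operating time / Number of failures
MTBF = 93173 / 6
MTBF = 15528.83 hours

15528.83 hours


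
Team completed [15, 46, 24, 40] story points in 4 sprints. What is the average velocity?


Formula: Avg velocity = Total points / Number of sprints
Points: [15, 46, 24, 40]
Sum = 15 + 46 + 24 + 40 = 125
Avg velocity = 125 / 4 = 31.25 points/sprint

31.25 points/sprint


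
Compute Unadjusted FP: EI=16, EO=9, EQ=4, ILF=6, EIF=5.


UFP = EI*4 + EO*5 + EQ*4 + ILF*10 + EIF*7
UFP = 16*4 + 9*5 + 4*4 + 6*10 + 5*7
UFP = 64 + 45 + 16 + 60 + 35
UFP = 220

220


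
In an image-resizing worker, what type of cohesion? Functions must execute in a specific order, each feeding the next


Reasoning: Output of one is input to next
Type: Sequential cohesion

Sequential cohesion


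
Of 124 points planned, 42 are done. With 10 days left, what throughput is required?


Formula: Required rate = Remaining points / Days left
Remaining = 124 - 42 = 82 points
Required rate = 82 / 10 = 8.2 points/day

8.2 points/day
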